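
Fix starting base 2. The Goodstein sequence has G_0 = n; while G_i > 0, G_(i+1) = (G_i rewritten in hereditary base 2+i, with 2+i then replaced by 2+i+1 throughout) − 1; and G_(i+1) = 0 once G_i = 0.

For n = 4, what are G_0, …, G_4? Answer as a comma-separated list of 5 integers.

4, 26, 41, 60, 83

(0) 4|_2 = 2^2 ↦ 3^3|_3 = 27 ⇒ 26
(1) 26|_3 = 2·3^2 + 2·3 + 2 ↦ 2·4^2 + 2·4 + 2|_4 = 42 ⇒ 41
(2) 41|_4 = 2·4^2 + 2·4 + 1 ↦ 2·5^2 + 2·5 + 1|_5 = 61 ⇒ 60
(3) 60|_5 = 2·5^2 + 2·5 ↦ 2·6^2 + 2·6|_6 = 84 ⇒ 83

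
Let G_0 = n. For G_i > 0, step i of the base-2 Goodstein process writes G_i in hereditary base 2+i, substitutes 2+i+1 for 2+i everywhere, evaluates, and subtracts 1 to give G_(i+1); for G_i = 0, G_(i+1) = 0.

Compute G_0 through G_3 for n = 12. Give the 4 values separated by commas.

12, 107, 1065, 15685

[0] 12 ≡ 2^(2 + 1) + 2^2 (base 2). Lift 3: 108. −1: 107.
[1] 107 ≡ 3^(3 + 1) + 2·3^2 + 2·3 + 2 (base 3). Lift 4: 1066. −1: 1065.
[2] 1065 ≡ 4^(4 + 1) + 2·4^2 + 2·4 + 1 (base 4). Lift 5: 15686. −1: 15685.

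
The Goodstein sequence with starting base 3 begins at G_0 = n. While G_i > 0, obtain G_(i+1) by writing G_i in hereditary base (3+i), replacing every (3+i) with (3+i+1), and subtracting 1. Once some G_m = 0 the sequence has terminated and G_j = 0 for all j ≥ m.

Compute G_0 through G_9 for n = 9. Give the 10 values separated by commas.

9, 15, 17, 19, 21, 23, 24, 25, 26, 27

9 —HB3→ 3^2 —bump→ 4^2 = 16 —(−1)→ 15
15 —HB4→ 3·4 + 3 —bump→ 3·5 + 3 = 18 —(−1)→ 17
17 —HB5→ 3·5 + 2 —bump→ 3·6 + 2 = 20 —(−1)→ 19
19 —HB6→ 3·6 + 1 —bump→ 3·7 + 1 = 22 —(−1)→ 21
21 —HB7→ 3·7 —bump→ 3·8 = 24 —(−1)→ 23
23 —HB8→ 2·8 + 7 —bump→ 2·9 + 7 = 25 —(−1)→ 24
24 —HB9→ 2·9 + 6 —bump→ 2·10 + 6 = 26 —(−1)→ 25
25 —HB10→ 2·10 + 5 —bump→ 2·11 + 5 = 27 —(−1)→ 26
26 —HB11→ 2·11 + 4 —bump→ 2·12 + 4 = 28 —(−1)→ 27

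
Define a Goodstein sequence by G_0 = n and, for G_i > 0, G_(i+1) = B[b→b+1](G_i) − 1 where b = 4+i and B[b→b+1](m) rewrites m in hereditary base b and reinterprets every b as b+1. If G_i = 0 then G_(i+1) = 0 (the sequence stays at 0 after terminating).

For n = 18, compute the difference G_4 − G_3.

5

18 —HB4→ 4^2 + 2 —bump→ 5^2 + 2 = 27 —(−1)→ 26
26 —HB5→ 5^2 + 1 —bump→ 6^2 + 1 = 37 —(−1)→ 36
36 —HB6→ 6^2 —bump→ 7^2 = 49 —(−1)→ 48
48 —HB7→ 6·7 + 6 —bump→ 6·8 + 6 = 54 —(−1)→ 53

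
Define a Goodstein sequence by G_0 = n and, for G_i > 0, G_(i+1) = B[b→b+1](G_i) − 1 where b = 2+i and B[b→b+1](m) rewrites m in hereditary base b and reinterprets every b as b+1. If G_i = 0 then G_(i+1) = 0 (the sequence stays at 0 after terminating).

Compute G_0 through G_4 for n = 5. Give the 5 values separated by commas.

G_0=5  [base 2] 2^2 + 1  →[2↦3]→  3^3 + 1 = 28  −1 ⇒ G_1=27
G_1=27  [base 3] 3^3  →[3↦4]→  4^4 = 256  −1 ⇒ G_2=255
G_2=255  [base 4] 3·4^3 + 3·4^2 + 3·4 + 3  →[4↦5]→  3·5^3 + 3·5^2 + 3·5 + 3 = 468  −1 ⇒ G_3=467
G_3=467  [base 5] 3·5^3 + 3·5^2 + 3·5 + 2  →[5↦6]→  3·6^3 + 3·6^2 + 3·6 + 2 = 776  −1 ⇒ G_4=775

5, 27, 255, 467, 775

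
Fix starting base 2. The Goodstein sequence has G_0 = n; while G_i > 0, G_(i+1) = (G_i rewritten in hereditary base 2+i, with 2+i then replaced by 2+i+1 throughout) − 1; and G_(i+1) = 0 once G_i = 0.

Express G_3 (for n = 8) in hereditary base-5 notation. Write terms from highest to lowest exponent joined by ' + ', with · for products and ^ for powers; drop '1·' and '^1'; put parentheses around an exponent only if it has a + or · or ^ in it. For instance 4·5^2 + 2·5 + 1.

8 —HB2→ 2^(2 + 1) —bump→ 3^(3 + 1) = 81 —(−1)→ 80
80 —HB3→ 2·3^3 + 2·3^2 + 2·3 + 2 —bump→ 2·4^4 + 2·4^2 + 2·4 + 2 = 554 —(−1)→ 553
553 —HB4→ 2·4^4 + 2·4^2 + 2·4 + 1 —bump→ 2·5^5 + 2·5^2 + 2·5 + 1 = 6311 —(−1)→ 6310
6310 —HB5→ 2·5^5 + 2·5^2 + 2·5 —bump→ 2·6^6 + 2·6^2 + 2·6 = 93396 —(−1)→ 93395

2·5^5 + 2·5^2 + 2·5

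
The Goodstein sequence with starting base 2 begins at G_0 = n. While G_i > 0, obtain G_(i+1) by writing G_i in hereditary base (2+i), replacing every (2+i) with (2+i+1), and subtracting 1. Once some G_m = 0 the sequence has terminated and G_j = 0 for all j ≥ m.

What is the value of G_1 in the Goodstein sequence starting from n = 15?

base 2: 15 = 2^(2 + 1) + 2^2 + 2 + 1; at 3: 3^(3 + 1) + 3^3 + 3 + 1 = 112; next = 111
base 3: 111 = 3^(3 + 1) + 3^3 + 3; at 4: 4^(4 + 1) + 4^4 + 4 = 1284; next = 1283

111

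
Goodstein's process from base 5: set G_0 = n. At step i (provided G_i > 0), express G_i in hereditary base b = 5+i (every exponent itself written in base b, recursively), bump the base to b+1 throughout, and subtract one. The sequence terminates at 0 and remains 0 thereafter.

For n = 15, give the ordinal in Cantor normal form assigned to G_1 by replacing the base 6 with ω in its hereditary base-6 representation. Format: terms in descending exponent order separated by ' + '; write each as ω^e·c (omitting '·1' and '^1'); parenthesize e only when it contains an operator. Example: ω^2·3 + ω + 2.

G_0 = 15. HB_5(15) = 3·5. Bump = 18. G_1 = 17.
G_1 = 17. HB_6(17) = 2·6 + 5. Bump = 19. G_2 = 18.

ω·2 + 5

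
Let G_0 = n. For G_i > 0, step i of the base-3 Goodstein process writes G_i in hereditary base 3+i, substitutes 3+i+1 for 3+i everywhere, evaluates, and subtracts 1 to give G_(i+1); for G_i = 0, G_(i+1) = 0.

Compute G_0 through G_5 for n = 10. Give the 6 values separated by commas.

10, 16, 24, 27, 30, 33

(0) 10|_3 = 3^2 + 1 ↦ 4^2 + 1|_4 = 17 ⇒ 16
(1) 16|_4 = 4^2 ↦ 5^2|_5 = 25 ⇒ 24
(2) 24|_5 = 4·5 + 4 ↦ 4·6 + 4|_6 = 28 ⇒ 27
(3) 27|_6 = 4·6 + 3 ↦ 4·7 + 3|_7 = 31 ⇒ 30
(4) 30|_7 = 4·7 + 2 ↦ 4·8 + 2|_8 = 34 ⇒ 33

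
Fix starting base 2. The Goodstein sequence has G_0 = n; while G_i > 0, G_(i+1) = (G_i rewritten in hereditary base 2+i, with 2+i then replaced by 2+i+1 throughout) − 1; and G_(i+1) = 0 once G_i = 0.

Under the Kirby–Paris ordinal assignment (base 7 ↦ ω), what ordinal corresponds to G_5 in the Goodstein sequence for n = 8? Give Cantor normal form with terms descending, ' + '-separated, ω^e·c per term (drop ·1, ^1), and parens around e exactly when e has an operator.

ω^ω·2 + ω^2·2 + ω + 4

8 —HB2→ 2^(2 + 1) —bump→ 3^(3 + 1) = 81 —(−1)→ 80
80 —HB3→ 2·3^3 + 2·3^2 + 2·3 + 2 —bump→ 2·4^4 + 2·4^2 + 2·4 + 2 = 554 —(−1)→ 553
553 —HB4→ 2·4^4 + 2·4^2 + 2·4 + 1 —bump→ 2·5^5 + 2·5^2 + 2·5 + 1 = 6311 —(−1)→ 6310
6310 —HB5→ 2·5^5 + 2·5^2 + 2·5 —bump→ 2·6^6 + 2·6^2 + 2·6 = 93396 —(−1)→ 93395
93395 —HB6→ 2·6^6 + 2·6^2 + 6 + 5 —bump→ 2·7^7 + 2·7^2 + 7 + 5 = 1647196 —(−1)→ 1647195
1647195 —HB7→ 2·7^7 + 2·7^2 + 7 + 4 —bump→ 2·8^8 + 2·8^2 + 8 + 4 = 33554572 —(−1)→ 33554571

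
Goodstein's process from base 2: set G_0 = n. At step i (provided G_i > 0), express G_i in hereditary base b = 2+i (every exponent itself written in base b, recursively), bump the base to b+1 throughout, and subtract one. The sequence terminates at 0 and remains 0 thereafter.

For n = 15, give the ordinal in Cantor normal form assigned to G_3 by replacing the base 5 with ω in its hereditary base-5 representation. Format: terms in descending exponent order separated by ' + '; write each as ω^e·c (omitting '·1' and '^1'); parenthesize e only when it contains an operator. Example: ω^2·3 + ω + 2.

15 —HB2→ 2^(2 + 1) + 2^2 + 2 + 1 —bump→ 3^(3 + 1) + 3^3 + 3 + 1 = 112 —(−1)→ 111
111 —HB3→ 3^(3 + 1) + 3^3 + 3 —bump→ 4^(4 + 1) + 4^4 + 4 = 1284 —(−1)→ 1283
1283 —HB4→ 4^(4 + 1) + 4^4 + 3 —bump→ 5^(5 + 1) + 5^5 + 3 = 18753 —(−1)→ 18752
18752 —HB5→ 5^(5 + 1) + 5^5 + 2 —bump→ 6^(6 + 1) + 6^6 + 2 = 326594 —(−1)→ 326593

ω^(ω + 1) + ω^ω + 2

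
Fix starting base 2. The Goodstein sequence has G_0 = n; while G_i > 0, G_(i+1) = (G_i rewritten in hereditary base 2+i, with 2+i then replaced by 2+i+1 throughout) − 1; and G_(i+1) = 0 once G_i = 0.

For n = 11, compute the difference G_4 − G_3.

264310

(0) 11|_2 = 2^(2 + 1) + 2 + 1 ↦ 3^(3 + 1) + 3 + 1|_3 = 85 ⇒ 84
(1) 84|_3 = 3^(3 + 1) + 3 ↦ 4^(4 + 1) + 4|_4 = 1028 ⇒ 1027
(2) 1027|_4 = 4^(4 + 1) + 3 ↦ 5^(5 + 1) + 3|_5 = 15628 ⇒ 15627
(3) 15627|_5 = 5^(5 + 1) + 2 ↦ 6^(6 + 1) + 2|_6 = 279938 ⇒ 279937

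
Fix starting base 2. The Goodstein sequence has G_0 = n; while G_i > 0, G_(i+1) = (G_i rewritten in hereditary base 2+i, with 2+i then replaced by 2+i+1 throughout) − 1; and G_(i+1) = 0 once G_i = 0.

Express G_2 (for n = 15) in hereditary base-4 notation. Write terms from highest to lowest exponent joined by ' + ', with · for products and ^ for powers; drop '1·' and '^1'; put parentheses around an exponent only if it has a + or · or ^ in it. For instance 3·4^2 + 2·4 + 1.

G_0 = 15. HB_2(15) = 2^(2 + 1) + 2^2 + 2 + 1. Bump = 112. G_1 = 111.
G_1 = 111. HB_3(111) = 3^(3 + 1) + 3^3 + 3. Bump = 1284. G_2 = 1283.
G_2 = 1283. HB_4(1283) = 4^(4 + 1) + 4^4 + 3. Bump = 18753. G_3 = 18752.

4^(4 + 1) + 4^4 + 3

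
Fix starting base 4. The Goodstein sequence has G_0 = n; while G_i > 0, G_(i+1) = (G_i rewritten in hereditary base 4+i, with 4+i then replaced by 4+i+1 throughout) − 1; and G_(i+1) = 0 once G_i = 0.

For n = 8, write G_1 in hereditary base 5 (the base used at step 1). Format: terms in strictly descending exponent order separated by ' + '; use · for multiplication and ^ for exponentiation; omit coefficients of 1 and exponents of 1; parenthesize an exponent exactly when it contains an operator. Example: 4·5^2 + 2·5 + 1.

5 + 4

i=0: 8 = 2·4 (b=4); 4→5: 2·5 = 10; 10−1 = 9
i=1: 9 = 5 + 4 (b=5); 5→6: 6 + 4 = 10; 10−1 = 9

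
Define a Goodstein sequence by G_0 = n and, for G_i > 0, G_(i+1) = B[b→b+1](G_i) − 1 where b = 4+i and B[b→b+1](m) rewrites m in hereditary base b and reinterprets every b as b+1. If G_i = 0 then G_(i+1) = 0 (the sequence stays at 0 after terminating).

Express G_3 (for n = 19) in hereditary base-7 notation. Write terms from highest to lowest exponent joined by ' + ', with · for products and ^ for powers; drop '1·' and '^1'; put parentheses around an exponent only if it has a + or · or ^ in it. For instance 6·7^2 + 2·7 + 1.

7^2

19 —HB4→ 4^2 + 3 —bump→ 5^2 + 3 = 28 —(−1)→ 27
27 —HB5→ 5^2 + 2 —bump→ 6^2 + 2 = 38 —(−1)→ 37
37 —HB6→ 6^2 + 1 —bump→ 7^2 + 1 = 50 —(−1)→ 49
49 —HB7→ 7^2 —bump→ 8^2 = 64 —(−1)→ 63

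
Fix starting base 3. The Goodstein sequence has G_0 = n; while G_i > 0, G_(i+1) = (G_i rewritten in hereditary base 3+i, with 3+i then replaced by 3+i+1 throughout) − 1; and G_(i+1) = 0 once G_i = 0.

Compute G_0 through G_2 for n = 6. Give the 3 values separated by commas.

(0) 6|_3 = 2·3 ↦ 2·4|_4 = 8 ⇒ 7
(1) 7|_4 = 4 + 3 ↦ 5 + 3|_5 = 8 ⇒ 7

6, 7, 7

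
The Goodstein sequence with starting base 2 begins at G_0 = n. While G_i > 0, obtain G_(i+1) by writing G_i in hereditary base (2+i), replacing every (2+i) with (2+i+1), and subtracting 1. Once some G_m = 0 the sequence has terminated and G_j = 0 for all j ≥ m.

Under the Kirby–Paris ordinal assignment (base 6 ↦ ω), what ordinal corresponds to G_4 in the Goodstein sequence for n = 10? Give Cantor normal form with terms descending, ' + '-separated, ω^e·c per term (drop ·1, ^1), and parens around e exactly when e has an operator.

ω^ω·5 + ω^5·5 + ω^4·5 + ω^3·5 + ω^2·5 + ω·5 + 5

10 —HB2→ 2^(2 + 1) + 2 —bump→ 3^(3 + 1) + 3 = 84 —(−1)→ 83
83 —HB3→ 3^(3 + 1) + 2 —bump→ 4^(4 + 1) + 2 = 1026 —(−1)→ 1025
1025 —HB4→ 4^(4 + 1) + 1 —bump→ 5^(5 + 1) + 1 = 15626 —(−1)→ 15625
15625 —HB5→ 5^(5 + 1) —bump→ 6^(6 + 1) = 279936 —(−1)→ 279935
279935 —HB6→ 5·6^6 + 5·6^5 + 5·6^4 + 5·6^3 + 5·6^2 + 5·6 + 5 —bump→ 5·7^7 + 5·7^5 + 5·7^4 + 5·7^3 + 5·7^2 + 5·7 + 5 = 4215755 —(−1)→ 4215754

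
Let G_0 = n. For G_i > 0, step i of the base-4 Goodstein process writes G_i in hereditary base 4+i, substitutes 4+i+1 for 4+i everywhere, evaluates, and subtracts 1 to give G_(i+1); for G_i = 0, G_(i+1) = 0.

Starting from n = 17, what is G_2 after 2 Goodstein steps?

[0] 17 ≡ 4^2 + 1 (base 4). Lift 5: 26. −1: 25.
[1] 25 ≡ 5^2 (base 5). Lift 6: 36. −1: 35.
[2] 35 ≡ 5·6 + 5 (base 6). Lift 7: 40. −1: 39.

35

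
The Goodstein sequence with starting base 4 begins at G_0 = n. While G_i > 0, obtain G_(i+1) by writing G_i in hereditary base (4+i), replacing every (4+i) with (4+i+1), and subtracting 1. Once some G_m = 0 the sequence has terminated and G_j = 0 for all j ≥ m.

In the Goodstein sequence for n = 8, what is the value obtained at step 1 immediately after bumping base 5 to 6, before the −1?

10

G_0=8  [base 4] 2·4  →[4↦5]→  2·5 = 10  −1 ⇒ G_1=9
G_1=9  [base 5] 5 + 4  →[5↦6]→  6 + 4 = 10  −1 ⇒ G_2=9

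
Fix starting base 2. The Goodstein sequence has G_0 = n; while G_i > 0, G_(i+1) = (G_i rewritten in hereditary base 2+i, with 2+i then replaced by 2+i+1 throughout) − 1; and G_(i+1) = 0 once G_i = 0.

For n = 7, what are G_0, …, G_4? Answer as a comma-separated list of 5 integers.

7, 30, 259, 3127, 46657

step 0: 7 = 2^2 + 2 + 1; sub 3 for 2: 3^3 + 3 + 1; = 31; G_1 = 31−1 = 30
step 1: 30 = 3^3 + 3; sub 4 for 3: 4^4 + 4; = 260; G_2 = 260−1 = 259
step 2: 259 = 4^4 + 3; sub 5 for 4: 5^5 + 3; = 3128; G_3 = 3128−1 = 3127
step 3: 3127 = 5^5 + 2; sub 6 for 5: 6^6 + 2; = 46658; G_4 = 46658−1 = 46657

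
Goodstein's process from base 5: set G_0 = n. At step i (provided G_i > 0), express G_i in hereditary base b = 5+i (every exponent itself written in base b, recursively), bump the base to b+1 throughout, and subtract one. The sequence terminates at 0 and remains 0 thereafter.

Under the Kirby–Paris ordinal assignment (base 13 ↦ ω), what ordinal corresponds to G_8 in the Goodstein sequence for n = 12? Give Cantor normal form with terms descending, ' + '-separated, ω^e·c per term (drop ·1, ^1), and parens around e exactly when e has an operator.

ω + 2

base 5: 12 = 2·5 + 2; at 6: 2·6 + 2 = 14; next = 13
base 6: 13 = 2·6 + 1; at 7: 2·7 + 1 = 15; next = 14
base 7: 14 = 2·7; at 8: 2·8 = 16; next = 15
base 8: 15 = 8 + 7; at 9: 9 + 7 = 16; next = 15
base 9: 15 = 9 + 6; at 10: 10 + 6 = 16; next = 15
base 10: 15 = 10 + 5; at 11: 11 + 5 = 16; next = 15
base 11: 15 = 11 + 4; at 12: 12 + 4 = 16; next = 15
base 12: 15 = 12 + 3; at 13: 13 + 3 = 16; next = 15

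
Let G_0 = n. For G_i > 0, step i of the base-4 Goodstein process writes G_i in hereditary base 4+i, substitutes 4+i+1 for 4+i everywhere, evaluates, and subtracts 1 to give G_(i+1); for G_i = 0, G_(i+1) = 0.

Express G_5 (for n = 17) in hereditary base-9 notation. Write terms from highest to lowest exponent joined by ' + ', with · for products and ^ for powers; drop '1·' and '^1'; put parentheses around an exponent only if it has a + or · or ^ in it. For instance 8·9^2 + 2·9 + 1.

5·9 + 2

17 —HB4→ 4^2 + 1 —bump→ 5^2 + 1 = 26 —(−1)→ 25
25 —HB5→ 5^2 —bump→ 6^2 = 36 —(−1)→ 35
35 —HB6→ 5·6 + 5 —bump→ 5·7 + 5 = 40 —(−1)→ 39
39 —HB7→ 5·7 + 4 —bump→ 5·8 + 4 = 44 —(−1)→ 43
43 —HB8→ 5·8 + 3 —bump→ 5·9 + 3 = 48 —(−1)→ 47
47 —HB9→ 5·9 + 2 —bump→ 5·10 + 2 = 52 —(−1)→ 51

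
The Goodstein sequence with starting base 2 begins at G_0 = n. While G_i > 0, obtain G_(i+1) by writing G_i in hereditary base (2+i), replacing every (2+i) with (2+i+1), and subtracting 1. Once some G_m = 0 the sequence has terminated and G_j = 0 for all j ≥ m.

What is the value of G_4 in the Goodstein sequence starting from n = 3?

1

step 0: 3 = 2 + 1; sub 3 for 2: 3 + 1; = 4; G_1 = 4−1 = 3
step 1: 3 = 3; sub 4 for 3: 4; = 4; G_2 = 4−1 = 3
step 2: 3 = 3; sub 5 for 4: 3; = 3; G_3 = 3−1 = 2
step 3: 2 = 2; sub 6 for 5: 2; = 2; G_4 = 2−1 = 1
step 4: 1 = 1; sub 7 for 6: 1; = 1; G_5 = 1−1 = 0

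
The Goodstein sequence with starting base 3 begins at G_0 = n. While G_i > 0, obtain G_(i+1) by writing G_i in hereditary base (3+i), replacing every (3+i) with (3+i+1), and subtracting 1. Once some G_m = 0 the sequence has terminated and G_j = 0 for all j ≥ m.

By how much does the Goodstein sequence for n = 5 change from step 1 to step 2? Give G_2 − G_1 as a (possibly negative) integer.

base 3: 5 = 3 + 2; at 4: 4 + 2 = 6; next = 5
base 4: 5 = 4 + 1; at 5: 5 + 1 = 6; next = 5

0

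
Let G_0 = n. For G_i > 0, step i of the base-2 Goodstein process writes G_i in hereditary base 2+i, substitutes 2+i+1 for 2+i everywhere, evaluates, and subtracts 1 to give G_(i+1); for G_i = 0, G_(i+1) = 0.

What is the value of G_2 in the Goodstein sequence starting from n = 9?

step 0: 9 = 2^(2 + 1) + 1; sub 3 for 2: 3^(3 + 1) + 1; = 82; G_1 = 82−1 = 81
step 1: 81 = 3^(3 + 1); sub 4 for 3: 4^(4 + 1); = 1024; G_2 = 1024−1 = 1023
step 2: 1023 = 3·4^4 + 3·4^3 + 3·4^2 + 3·4 + 3; sub 5 for 4: 3·5^5 + 3·5^3 + 3·5^2 + 3·5 + 3; = 9843; G_3 = 9843−1 = 9842

1023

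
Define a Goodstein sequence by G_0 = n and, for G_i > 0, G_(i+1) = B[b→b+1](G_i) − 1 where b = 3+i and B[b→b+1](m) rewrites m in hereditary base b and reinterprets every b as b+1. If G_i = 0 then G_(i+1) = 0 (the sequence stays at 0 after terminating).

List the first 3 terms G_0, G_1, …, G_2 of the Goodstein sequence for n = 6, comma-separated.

G_0=6  [base 3] 2·3  →[3↦4]→  2·4 = 8  −1 ⇒ G_1=7
G_1=7  [base 4] 4 + 3  →[4↦5]→  5 + 3 = 8  −1 ⇒ G_2=7

6, 7, 7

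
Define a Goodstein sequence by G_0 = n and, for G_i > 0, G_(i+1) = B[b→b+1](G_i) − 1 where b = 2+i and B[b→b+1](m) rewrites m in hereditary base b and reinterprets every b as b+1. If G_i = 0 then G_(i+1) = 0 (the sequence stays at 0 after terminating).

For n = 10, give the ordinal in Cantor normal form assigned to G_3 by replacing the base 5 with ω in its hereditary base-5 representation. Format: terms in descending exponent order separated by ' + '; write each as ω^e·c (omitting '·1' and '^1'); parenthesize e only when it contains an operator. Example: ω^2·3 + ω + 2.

ω^(ω + 1)

base 2: 10 = 2^(2 + 1) + 2; at 3: 3^(3 + 1) + 3 = 84; next = 83
base 3: 83 = 3^(3 + 1) + 2; at 4: 4^(4 + 1) + 2 = 1026; next = 1025
base 4: 1025 = 4^(4 + 1) + 1; at 5: 5^(5 + 1) + 1 = 15626; next = 15625
base 5: 15625 = 5^(5 + 1); at 6: 6^(6 + 1) = 279936; next = 279935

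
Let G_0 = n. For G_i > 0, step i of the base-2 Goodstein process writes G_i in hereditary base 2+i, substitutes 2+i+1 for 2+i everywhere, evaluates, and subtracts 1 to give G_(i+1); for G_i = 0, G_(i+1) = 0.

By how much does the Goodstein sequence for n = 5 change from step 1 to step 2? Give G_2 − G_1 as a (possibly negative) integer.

228

G_0 = 5. HB_2(5) = 2^2 + 1. Bump = 28. G_1 = 27.
G_1 = 27. HB_3(27) = 3^3. Bump = 256. G_2 = 255.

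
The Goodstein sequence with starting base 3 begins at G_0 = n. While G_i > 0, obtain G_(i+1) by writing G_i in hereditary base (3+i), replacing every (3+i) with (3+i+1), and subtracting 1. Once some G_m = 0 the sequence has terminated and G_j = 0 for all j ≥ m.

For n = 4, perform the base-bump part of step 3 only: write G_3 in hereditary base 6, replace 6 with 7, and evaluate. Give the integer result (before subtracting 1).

[0] 4 ≡ 3 + 1 (base 3). Lift 4: 5. −1: 4.
[1] 4 ≡ 4 (base 4). Lift 5: 5. −1: 4.
[2] 4 ≡ 4 (base 5). Lift 6: 4. −1: 3.
[3] 3 ≡ 3 (base 6). Lift 7: 3. −1: 2.

3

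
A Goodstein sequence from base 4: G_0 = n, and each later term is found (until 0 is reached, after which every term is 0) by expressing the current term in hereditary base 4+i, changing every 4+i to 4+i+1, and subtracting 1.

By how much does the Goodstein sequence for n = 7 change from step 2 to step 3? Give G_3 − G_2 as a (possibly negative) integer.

0

step 0: 7 = 4 + 3; sub 5 for 4: 5 + 3; = 8; G_1 = 8−1 = 7
step 1: 7 = 5 + 2; sub 6 for 5: 6 + 2; = 8; G_2 = 8−1 = 7
step 2: 7 = 6 + 1; sub 7 for 6: 7 + 1; = 8; G_3 = 8−1 = 7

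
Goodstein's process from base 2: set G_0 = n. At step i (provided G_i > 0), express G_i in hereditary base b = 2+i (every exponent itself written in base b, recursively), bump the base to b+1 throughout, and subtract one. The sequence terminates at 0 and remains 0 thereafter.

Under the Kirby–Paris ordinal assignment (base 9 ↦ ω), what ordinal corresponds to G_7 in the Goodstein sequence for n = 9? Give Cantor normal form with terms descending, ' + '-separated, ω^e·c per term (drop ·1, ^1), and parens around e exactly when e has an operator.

ω^ω·3 + ω^3·3 + ω^2·3 + ω·2 + 6

G_0=9  [base 2] 2^(2 + 1) + 1  →[2↦3]→  3^(3 + 1) + 1 = 82  −1 ⇒ G_1=81
G_1=81  [base 3] 3^(3 + 1)  →[3↦4]→  4^(4 + 1) = 1024  −1 ⇒ G_2=1023
G_2=1023  [base 4] 3·4^4 + 3·4^3 + 3·4^2 + 3·4 + 3  →[4↦5]→  3·5^5 + 3·5^3 + 3·5^2 + 3·5 + 3 = 9843  −1 ⇒ G_3=9842
G_3=9842  [base 5] 3·5^5 + 3·5^3 + 3·5^2 + 3·5 + 2  →[5↦6]→  3·6^6 + 3·6^3 + 3·6^2 + 3·6 + 2 = 140744  −1 ⇒ G_4=140743
G_4=140743  [base 6] 3·6^6 + 3·6^3 + 3·6^2 + 3·6 + 1  →[6↦7]→  3·7^7 + 3·7^3 + 3·7^2 + 3·7 + 1 = 2471827  −1 ⇒ G_5=2471826
G_5=2471826  [base 7] 3·7^7 + 3·7^3 + 3·7^2 + 3·7  →[7↦8]→  3·8^8 + 3·8^3 + 3·8^2 + 3·8 = 50333400  −1 ⇒ G_6=50333399
G_6=50333399  [base 8] 3·8^8 + 3·8^3 + 3·8^2 + 2·8 + 7  →[8↦9]→  3·9^9 + 3·9^3 + 3·9^2 + 2·9 + 7 = 1162263922  −1 ⇒ G_7=1162263921
G_7=1162263921  [base 9] 3·9^9 + 3·9^3 + 3·9^2 + 2·9 + 6  →[9↦10]→  3·10^10 + 3·10^3 + 3·10^2 + 2·10 + 6 = 30000003326  −1 ⇒ G_8=30000003325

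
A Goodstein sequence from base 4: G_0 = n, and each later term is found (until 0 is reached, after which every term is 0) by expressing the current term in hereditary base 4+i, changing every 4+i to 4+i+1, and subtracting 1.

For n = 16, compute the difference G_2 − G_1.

16 —HB4→ 4^2 —bump→ 5^2 = 25 —(−1)→ 24
24 —HB5→ 4·5 + 4 —bump→ 4·6 + 4 = 28 —(−1)→ 27

3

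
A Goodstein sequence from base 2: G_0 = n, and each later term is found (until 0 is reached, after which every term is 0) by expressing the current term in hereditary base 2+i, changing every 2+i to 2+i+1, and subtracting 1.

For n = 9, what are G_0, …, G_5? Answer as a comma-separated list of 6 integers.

9, 81, 1023, 9842, 140743, 2471826

i=0: 9 = 2^(2 + 1) + 1 (b=2); 2→3: 3^(3 + 1) + 1 = 82; 82−1 = 81
i=1: 81 = 3^(3 + 1) (b=3); 3→4: 4^(4 + 1) = 1024; 1024−1 = 1023
i=2: 1023 = 3·4^4 + 3·4^3 + 3·4^2 + 3·4 + 3 (b=4); 4→5: 3·5^5 + 3·5^3 + 3·5^2 + 3·5 + 3 = 9843; 9843−1 = 9842
i=3: 9842 = 3·5^5 + 3·5^3 + 3·5^2 + 3·5 + 2 (b=5); 5→6: 3·6^6 + 3·6^3 + 3·6^2 + 3·6 + 2 = 140744; 140744−1 = 140743
i=4: 140743 = 3·6^6 + 3·6^3 + 3·6^2 + 3·6 + 1 (b=6); 6→7: 3·7^7 + 3·7^3 + 3·7^2 + 3·7 + 1 = 2471827; 2471827−1 = 2471826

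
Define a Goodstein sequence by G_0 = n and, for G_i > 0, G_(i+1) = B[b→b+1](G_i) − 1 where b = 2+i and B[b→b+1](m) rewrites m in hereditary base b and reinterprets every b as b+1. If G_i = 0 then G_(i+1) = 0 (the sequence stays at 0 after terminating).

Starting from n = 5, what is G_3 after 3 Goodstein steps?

5 —HB2→ 2^2 + 1 —bump→ 3^3 + 1 = 28 —(−1)→ 27
27 —HB3→ 3^3 —bump→ 4^4 = 256 —(−1)→ 255
255 —HB4→ 3·4^3 + 3·4^2 + 3·4 + 3 —bump→ 3·5^3 + 3·5^2 + 3·5 + 3 = 468 —(−1)→ 467
467 —HB5→ 3·5^3 + 3·5^2 + 3·5 + 2 —bump→ 3·6^3 + 3·6^2 + 3·6 + 2 = 776 —(−1)→ 775

467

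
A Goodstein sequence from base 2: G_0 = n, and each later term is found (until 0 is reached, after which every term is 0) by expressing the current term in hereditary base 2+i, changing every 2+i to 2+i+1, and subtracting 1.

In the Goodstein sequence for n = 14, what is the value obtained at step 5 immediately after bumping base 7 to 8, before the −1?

134404972

base 2: 14 = 2^(2 + 1) + 2^2 + 2; at 3: 3^(3 + 1) + 3^3 + 3 = 111; next = 110
base 3: 110 = 3^(3 + 1) + 3^3 + 2; at 4: 4^(4 + 1) + 4^4 + 2 = 1282; next = 1281
base 4: 1281 = 4^(4 + 1) + 4^4 + 1; at 5: 5^(5 + 1) + 5^5 + 1 = 18751; next = 18750
base 5: 18750 = 5^(5 + 1) + 5^5; at 6: 6^(6 + 1) + 6^6 = 326592; next = 326591
base 6: 326591 = 6^(6 + 1) + 5·6^5 + 5·6^4 + 5·6^3 + 5·6^2 + 5·6 + 5; at 7: 7^(7 + 1) + 5·7^5 + 5·7^4 + 5·7^3 + 5·7^2 + 5·7 + 5 = 5862841; next = 5862840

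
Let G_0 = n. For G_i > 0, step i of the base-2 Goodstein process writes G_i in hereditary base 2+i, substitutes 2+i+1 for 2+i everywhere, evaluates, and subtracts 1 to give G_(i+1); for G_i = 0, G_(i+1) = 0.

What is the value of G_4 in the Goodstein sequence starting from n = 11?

279937

11 —HB2→ 2^(2 + 1) + 2 + 1 —bump→ 3^(3 + 1) + 3 + 1 = 85 —(−1)→ 84
84 —HB3→ 3^(3 + 1) + 3 —bump→ 4^(4 + 1) + 4 = 1028 —(−1)→ 1027
1027 —HB4→ 4^(4 + 1) + 3 —bump→ 5^(5 + 1) + 3 = 15628 —(−1)→ 15627
15627 —HB5→ 5^(5 + 1) + 2 —bump→ 6^(6 + 1) + 2 = 279938 —(−1)→ 279937
279937 —HB6→ 6^(6 + 1) + 1 —bump→ 7^(7 + 1) + 1 = 5764802 —(−1)→ 5764801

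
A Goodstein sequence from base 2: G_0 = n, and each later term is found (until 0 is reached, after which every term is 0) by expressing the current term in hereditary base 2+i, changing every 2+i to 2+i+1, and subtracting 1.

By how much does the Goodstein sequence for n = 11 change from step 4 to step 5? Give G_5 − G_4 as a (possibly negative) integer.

5484864

i=0: 11 = 2^(2 + 1) + 2 + 1 (b=2); 2→3: 3^(3 + 1) + 3 + 1 = 85; 85−1 = 84
i=1: 84 = 3^(3 + 1) + 3 (b=3); 3→4: 4^(4 + 1) + 4 = 1028; 1028−1 = 1027
i=2: 1027 = 4^(4 + 1) + 3 (b=4); 4→5: 5^(5 + 1) + 3 = 15628; 15628−1 = 15627
i=3: 15627 = 5^(5 + 1) + 2 (b=5); 5→6: 6^(6 + 1) + 2 = 279938; 279938−1 = 279937
i=4: 279937 = 6^(6 + 1) + 1 (b=6); 6→7: 7^(7 + 1) + 1 = 5764802; 5764802−1 = 5764801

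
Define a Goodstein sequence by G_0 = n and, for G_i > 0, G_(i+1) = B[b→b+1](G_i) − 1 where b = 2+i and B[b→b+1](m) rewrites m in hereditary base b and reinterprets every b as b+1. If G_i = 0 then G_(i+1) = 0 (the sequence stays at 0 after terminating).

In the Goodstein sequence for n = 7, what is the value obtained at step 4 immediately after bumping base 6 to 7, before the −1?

step 0: 7 = 2^2 + 2 + 1; sub 3 for 2: 3^3 + 3 + 1; = 31; G_1 = 31−1 = 30
step 1: 30 = 3^3 + 3; sub 4 for 3: 4^4 + 4; = 260; G_2 = 260−1 = 259
step 2: 259 = 4^4 + 3; sub 5 for 4: 5^5 + 3; = 3128; G_3 = 3128−1 = 3127
step 3: 3127 = 5^5 + 2; sub 6 for 5: 6^6 + 2; = 46658; G_4 = 46658−1 = 46657
step 4: 46657 = 6^6 + 1; sub 7 for 6: 7^7 + 1; = 823544; G_5 = 823544−1 = 823543

823544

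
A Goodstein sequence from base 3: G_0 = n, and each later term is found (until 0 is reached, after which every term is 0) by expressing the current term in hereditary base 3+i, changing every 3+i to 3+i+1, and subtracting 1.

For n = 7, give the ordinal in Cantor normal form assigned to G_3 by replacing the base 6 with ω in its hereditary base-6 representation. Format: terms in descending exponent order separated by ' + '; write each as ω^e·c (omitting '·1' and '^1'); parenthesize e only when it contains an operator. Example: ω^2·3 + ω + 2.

G_0=7  [base 3] 2·3 + 1  →[3↦4]→  2·4 + 1 = 9  −1 ⇒ G_1=8
G_1=8  [base 4] 2·4  →[4↦5]→  2·5 = 10  −1 ⇒ G_2=9
G_2=9  [base 5] 5 + 4  →[5↦6]→  6 + 4 = 10  −1 ⇒ G_3=9

ω + 3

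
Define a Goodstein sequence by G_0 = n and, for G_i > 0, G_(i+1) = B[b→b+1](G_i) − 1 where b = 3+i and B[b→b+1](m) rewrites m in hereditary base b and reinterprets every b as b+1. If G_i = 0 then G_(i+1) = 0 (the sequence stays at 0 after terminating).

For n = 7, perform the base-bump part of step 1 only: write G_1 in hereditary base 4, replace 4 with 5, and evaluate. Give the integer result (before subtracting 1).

10

step 0: 7 = 2·3 + 1; sub 4 for 3: 2·4 + 1; = 9; G_1 = 9−1 = 8
step 1: 8 = 2·4; sub 5 for 4: 2·5; = 10; G_2 = 10−1 = 9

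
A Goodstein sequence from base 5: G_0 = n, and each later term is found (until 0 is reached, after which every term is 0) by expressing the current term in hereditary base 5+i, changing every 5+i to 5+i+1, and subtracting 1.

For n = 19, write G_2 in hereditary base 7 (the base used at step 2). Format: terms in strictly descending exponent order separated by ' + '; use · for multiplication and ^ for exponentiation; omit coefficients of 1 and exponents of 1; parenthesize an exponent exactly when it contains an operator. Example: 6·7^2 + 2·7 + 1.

3·7 + 2

step 0: 19 = 3·5 + 4; sub 6 for 5: 3·6 + 4; = 22; G_1 = 22−1 = 21
step 1: 21 = 3·6 + 3; sub 7 for 6: 3·7 + 3; = 24; G_2 = 24−1 = 23
step 2: 23 = 3·7 + 2; sub 8 for 7: 3·8 + 2; = 26; G_3 = 26−1 = 25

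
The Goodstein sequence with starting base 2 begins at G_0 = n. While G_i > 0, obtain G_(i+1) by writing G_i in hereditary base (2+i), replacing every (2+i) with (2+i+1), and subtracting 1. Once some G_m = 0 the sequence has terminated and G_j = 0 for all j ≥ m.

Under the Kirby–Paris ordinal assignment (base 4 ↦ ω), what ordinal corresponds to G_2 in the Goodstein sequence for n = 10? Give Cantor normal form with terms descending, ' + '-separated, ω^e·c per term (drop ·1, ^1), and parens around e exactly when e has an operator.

ω^(ω + 1) + 1

[0] 10 ≡ 2^(2 + 1) + 2 (base 2). Lift 3: 84. −1: 83.
[1] 83 ≡ 3^(3 + 1) + 2 (base 3). Lift 4: 1026. −1: 1025.
[2] 1025 ≡ 4^(4 + 1) + 1 (base 4). Lift 5: 15626. −1: 15625.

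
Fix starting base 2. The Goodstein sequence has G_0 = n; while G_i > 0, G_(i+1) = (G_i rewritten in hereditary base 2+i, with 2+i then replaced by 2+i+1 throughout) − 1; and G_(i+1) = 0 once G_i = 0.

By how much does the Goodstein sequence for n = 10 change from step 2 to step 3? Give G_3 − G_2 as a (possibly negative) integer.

i=0: 10 = 2^(2 + 1) + 2 (b=2); 2→3: 3^(3 + 1) + 3 = 84; 84−1 = 83
i=1: 83 = 3^(3 + 1) + 2 (b=3); 3→4: 4^(4 + 1) + 2 = 1026; 1026−1 = 1025
i=2: 1025 = 4^(4 + 1) + 1 (b=4); 4→5: 5^(5 + 1) + 1 = 15626; 15626−1 = 15625

14600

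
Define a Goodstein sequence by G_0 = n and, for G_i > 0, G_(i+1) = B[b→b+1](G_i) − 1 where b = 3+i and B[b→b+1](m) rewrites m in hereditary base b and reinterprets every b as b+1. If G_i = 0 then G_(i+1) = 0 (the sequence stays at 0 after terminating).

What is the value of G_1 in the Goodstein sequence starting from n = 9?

15

(0) 9|_3 = 3^2 ↦ 4^2|_4 = 16 ⇒ 15
(1) 15|_4 = 3·4 + 3 ↦ 3·5 + 3|_5 = 18 ⇒ 17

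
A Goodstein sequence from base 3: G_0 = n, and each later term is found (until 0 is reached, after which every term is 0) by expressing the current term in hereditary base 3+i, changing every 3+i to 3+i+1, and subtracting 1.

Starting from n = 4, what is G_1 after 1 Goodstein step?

4 —HB3→ 3 + 1 —bump→ 4 + 1 = 5 —(−1)→ 4
4 —HB4→ 4 —bump→ 5 = 5 —(−1)→ 4

4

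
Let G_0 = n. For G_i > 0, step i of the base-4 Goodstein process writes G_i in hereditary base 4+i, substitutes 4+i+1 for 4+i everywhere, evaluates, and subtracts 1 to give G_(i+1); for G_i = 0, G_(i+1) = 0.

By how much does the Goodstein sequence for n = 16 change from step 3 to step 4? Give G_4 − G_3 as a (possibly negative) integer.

3

[0] 16 ≡ 4^2 (base 4). Lift 5: 25. −1: 24.
[1] 24 ≡ 4·5 + 4 (base 5). Lift 6: 28. −1: 27.
[2] 27 ≡ 4·6 + 3 (base 6). Lift 7: 31. −1: 30.
[3] 30 ≡ 4·7 + 2 (base 7). Lift 8: 34. −1: 33.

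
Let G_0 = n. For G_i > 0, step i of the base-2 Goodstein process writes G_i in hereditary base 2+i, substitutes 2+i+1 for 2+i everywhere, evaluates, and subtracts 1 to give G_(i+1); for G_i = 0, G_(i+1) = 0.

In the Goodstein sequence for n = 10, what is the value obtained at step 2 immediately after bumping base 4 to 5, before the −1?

15626

base 2: 10 = 2^(2 + 1) + 2; at 3: 3^(3 + 1) + 3 = 84; next = 83
base 3: 83 = 3^(3 + 1) + 2; at 4: 4^(4 + 1) + 2 = 1026; next = 1025
base 4: 1025 = 4^(4 + 1) + 1; at 5: 5^(5 + 1) + 1 = 15626; next = 15625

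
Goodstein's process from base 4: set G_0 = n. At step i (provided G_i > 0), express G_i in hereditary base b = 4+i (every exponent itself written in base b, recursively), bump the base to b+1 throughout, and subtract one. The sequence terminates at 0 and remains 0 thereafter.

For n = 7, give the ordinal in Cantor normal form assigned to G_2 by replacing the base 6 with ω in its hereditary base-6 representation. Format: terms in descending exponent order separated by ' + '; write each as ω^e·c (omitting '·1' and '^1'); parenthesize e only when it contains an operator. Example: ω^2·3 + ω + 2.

ω + 1

7 —HB4→ 4 + 3 —bump→ 5 + 3 = 8 —(−1)→ 7
7 —HB5→ 5 + 2 —bump→ 6 + 2 = 8 —(−1)→ 7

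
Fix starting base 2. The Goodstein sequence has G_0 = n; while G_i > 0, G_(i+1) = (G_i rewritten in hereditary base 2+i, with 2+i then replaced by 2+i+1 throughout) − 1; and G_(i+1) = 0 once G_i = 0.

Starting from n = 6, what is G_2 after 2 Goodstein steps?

[0] 6 ≡ 2^2 + 2 (base 2). Lift 3: 30. −1: 29.
[1] 29 ≡ 3^3 + 2 (base 3). Lift 4: 258. −1: 257.
[2] 257 ≡ 4^4 + 1 (base 4). Lift 5: 3126. −1: 3125.

257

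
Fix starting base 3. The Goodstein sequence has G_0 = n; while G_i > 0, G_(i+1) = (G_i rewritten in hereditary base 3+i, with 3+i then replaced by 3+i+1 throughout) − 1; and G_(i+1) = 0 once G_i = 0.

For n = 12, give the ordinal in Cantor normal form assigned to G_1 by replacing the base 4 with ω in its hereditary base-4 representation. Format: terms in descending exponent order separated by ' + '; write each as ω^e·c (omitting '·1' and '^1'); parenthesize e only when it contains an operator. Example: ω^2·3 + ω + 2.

ω^2 + 3

G_0 = 12. HB_3(12) = 3^2 + 3. Bump = 20. G_1 = 19.
G_1 = 19. HB_4(19) = 4^2 + 3. Bump = 28. G_2 = 27.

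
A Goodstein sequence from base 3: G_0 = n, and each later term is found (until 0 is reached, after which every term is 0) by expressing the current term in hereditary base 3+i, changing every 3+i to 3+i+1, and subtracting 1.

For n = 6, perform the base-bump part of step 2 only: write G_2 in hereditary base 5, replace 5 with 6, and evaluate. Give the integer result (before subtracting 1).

8

step 0: 6 = 2·3; sub 4 for 3: 2·4; = 8; G_1 = 8−1 = 7
step 1: 7 = 4 + 3; sub 5 for 4: 5 + 3; = 8; G_2 = 8−1 = 7
step 2: 7 = 5 + 2; sub 6 for 5: 6 + 2; = 8; G_3 = 8−1 = 7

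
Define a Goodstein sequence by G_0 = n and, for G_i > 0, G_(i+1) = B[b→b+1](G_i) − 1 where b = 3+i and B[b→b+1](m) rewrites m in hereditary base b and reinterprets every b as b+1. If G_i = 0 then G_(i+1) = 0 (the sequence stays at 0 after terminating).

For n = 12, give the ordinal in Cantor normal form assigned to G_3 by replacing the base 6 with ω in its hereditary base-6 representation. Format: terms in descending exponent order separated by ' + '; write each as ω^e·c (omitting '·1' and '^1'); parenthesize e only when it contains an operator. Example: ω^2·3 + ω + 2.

ω^2 + 1

G_0=12  [base 3] 3^2 + 3  →[3↦4]→  4^2 + 4 = 20  −1 ⇒ G_1=19
G_1=19  [base 4] 4^2 + 3  →[4↦5]→  5^2 + 3 = 28  −1 ⇒ G_2=27
G_2=27  [base 5] 5^2 + 2  →[5↦6]→  6^2 + 2 = 38  −1 ⇒ G_3=37
G_3=37  [base 6] 6^2 + 1  →[6↦7]→  7^2 + 1 = 50  −1 ⇒ G_4=49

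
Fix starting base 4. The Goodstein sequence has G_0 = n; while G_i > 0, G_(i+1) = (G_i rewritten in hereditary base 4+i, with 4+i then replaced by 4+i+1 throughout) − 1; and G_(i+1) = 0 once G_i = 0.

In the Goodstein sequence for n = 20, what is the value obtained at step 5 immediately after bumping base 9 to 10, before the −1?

100

G_0=20  [base 4] 4^2 + 4  →[4↦5]→  5^2 + 5 = 30  −1 ⇒ G_1=29
G_1=29  [base 5] 5^2 + 4  →[5↦6]→  6^2 + 4 = 40  −1 ⇒ G_2=39
G_2=39  [base 6] 6^2 + 3  →[6↦7]→  7^2 + 3 = 52  −1 ⇒ G_3=51
G_3=51  [base 7] 7^2 + 2  →[7↦8]→  8^2 + 2 = 66  −1 ⇒ G_4=65
G_4=65  [base 8] 8^2 + 1  →[8↦9]→  9^2 + 1 = 82  −1 ⇒ G_5=81
G_5=81  [base 9] 9^2  →[9↦10]→  10^2 = 100  −1 ⇒ G_6=99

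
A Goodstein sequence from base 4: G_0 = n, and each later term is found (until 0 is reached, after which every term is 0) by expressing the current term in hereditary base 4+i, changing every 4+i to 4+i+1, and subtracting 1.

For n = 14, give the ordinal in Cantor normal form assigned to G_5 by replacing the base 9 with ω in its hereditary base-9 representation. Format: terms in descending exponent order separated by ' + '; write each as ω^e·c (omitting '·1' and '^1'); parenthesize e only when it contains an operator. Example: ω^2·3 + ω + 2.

ω·2 + 4

G_0=14  [base 4] 3·4 + 2  →[4↦5]→  3·5 + 2 = 17  −1 ⇒ G_1=16
G_1=16  [base 5] 3·5 + 1  →[5↦6]→  3·6 + 1 = 19  −1 ⇒ G_2=18
G_2=18  [base 6] 3·6  →[6↦7]→  3·7 = 21  −1 ⇒ G_3=20
G_3=20  [base 7] 2·7 + 6  →[7↦8]→  2·8 + 6 = 22  −1 ⇒ G_4=21
G_4=21  [base 8] 2·8 + 5  →[8↦9]→  2·9 + 5 = 23  −1 ⇒ G_5=22
G_5=22  [base 9] 2·9 + 4  →[9↦10]→  2·10 + 4 = 24  −1 ⇒ G_6=23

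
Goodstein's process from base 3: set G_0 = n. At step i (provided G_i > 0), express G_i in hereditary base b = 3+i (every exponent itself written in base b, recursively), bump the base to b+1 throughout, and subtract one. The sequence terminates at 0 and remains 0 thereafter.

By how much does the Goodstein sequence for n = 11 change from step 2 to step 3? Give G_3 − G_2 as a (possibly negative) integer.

10

base 3: 11 = 3^2 + 2; at 4: 4^2 + 2 = 18; next = 17
base 4: 17 = 4^2 + 1; at 5: 5^2 + 1 = 26; next = 25
base 5: 25 = 5^2; at 6: 6^2 = 36; next = 35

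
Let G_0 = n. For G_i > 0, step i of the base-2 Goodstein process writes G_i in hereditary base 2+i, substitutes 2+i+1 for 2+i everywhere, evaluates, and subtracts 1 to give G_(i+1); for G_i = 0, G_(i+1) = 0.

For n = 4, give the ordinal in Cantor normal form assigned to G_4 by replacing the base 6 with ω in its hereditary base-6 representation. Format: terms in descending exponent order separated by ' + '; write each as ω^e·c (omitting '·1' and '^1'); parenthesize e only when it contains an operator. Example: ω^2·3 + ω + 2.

ω^2·2 + ω + 5

step 0: 4 = 2^2; sub 3 for 2: 3^3; = 27; G_1 = 27−1 = 26
step 1: 26 = 2·3^2 + 2·3 + 2; sub 4 for 3: 2·4^2 + 2·4 + 2; = 42; G_2 = 42−1 = 41
step 2: 41 = 2·4^2 + 2·4 + 1; sub 5 for 4: 2·5^2 + 2·5 + 1; = 61; G_3 = 61−1 = 60
step 3: 60 = 2·5^2 + 2·5; sub 6 for 5: 2·6^2 + 2·6; = 84; G_4 = 84−1 = 83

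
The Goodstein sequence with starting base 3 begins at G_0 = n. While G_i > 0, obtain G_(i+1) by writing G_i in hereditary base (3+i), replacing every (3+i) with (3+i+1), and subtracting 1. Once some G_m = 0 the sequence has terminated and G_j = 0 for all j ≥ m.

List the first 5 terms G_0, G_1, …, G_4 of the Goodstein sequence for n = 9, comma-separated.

base 3: 9 = 3^2; at 4: 4^2 = 16; next = 15
base 4: 15 = 3·4 + 3; at 5: 3·5 + 3 = 18; next = 17
base 5: 17 = 3·5 + 2; at 6: 3·6 + 2 = 20; next = 19
base 6: 19 = 3·6 + 1; at 7: 3·7 + 1 = 22; next = 21

9, 15, 17, 19, 21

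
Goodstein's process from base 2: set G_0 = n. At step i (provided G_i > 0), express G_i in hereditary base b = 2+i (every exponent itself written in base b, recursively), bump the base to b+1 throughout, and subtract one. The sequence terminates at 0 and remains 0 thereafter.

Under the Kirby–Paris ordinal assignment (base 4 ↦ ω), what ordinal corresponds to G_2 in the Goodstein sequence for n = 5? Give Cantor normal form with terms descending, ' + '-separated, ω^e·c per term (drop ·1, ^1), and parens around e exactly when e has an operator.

ω^3·3 + ω^2·3 + ω·3 + 3

[0] 5 ≡ 2^2 + 1 (base 2). Lift 3: 28. −1: 27.
[1] 27 ≡ 3^3 (base 3). Lift 4: 256. −1: 255.
[2] 255 ≡ 3·4^3 + 3·4^2 + 3·4 + 3 (base 4). Lift 5: 468. −1: 467.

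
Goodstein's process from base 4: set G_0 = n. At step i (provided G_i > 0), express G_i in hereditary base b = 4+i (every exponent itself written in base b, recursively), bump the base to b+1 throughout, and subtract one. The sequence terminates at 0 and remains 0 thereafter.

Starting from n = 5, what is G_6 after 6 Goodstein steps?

1

[0] 5 ≡ 4 + 1 (base 4). Lift 5: 6. −1: 5.
[1] 5 ≡ 5 (base 5). Lift 6: 6. −1: 5.
[2] 5 ≡ 5 (base 6). Lift 7: 5. −1: 4.
[3] 4 ≡ 4 (base 7). Lift 8: 4. −1: 3.
[4] 3 ≡ 3 (base 8). Lift 9: 3. −1: 2.
[5] 2 ≡ 2 (base 9). Lift 10: 2. −1: 1.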